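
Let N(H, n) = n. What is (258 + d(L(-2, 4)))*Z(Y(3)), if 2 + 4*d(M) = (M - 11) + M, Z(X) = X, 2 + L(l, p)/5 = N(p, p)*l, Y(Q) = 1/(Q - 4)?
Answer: -919/4 ≈ -229.75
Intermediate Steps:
Y(Q) = 1/(-4 + Q)
L(l, p) = -10 + 5*l*p (L(l, p) = -10 + 5*(p*l) = -10 + 5*(l*p) = -10 + 5*l*p)
d(M) = -13/4 + M/2 (d(M) = -½ + ((M - 11) + M)/4 = -½ + ((-11 + M) + M)/4 = -½ + (-11 + 2*M)/4 = -½ + (-11/4 + M/2) = -13/4 + M/2)
(258 + d(L(-2, 4)))*Z(Y(3)) = (258 + (-13/4 + (-10 + 5*(-2)*4)/2))/(-4 + 3) = (258 + (-13/4 + (-10 - 40)/2))/(-1) = (258 + (-13/4 + (½)*(-50)))*(-1) = (258 + (-13/4 - 25))*(-1) = (258 - 113/4)*(-1) = (919/4)*(-1) = -919/4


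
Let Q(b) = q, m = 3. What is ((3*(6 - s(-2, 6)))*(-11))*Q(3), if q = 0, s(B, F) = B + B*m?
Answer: 0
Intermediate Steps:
s(B, F) = 4*B (s(B, F) = B + B*3 = B + 3*B = 4*B)
Q(b) = 0
((3*(6 - s(-2, 6)))*(-11))*Q(3) = ((3*(6 - 4*(-2)))*(-11))*0 = ((3*(6 - 1*(-8)))*(-11))*0 = ((3*(6 + 8))*(-11))*0 = ((3*14)*(-11))*0 = (42*(-11))*0 = -462*0 = 0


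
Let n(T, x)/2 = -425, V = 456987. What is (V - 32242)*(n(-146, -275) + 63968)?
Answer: 26809054910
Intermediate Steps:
n(T, x) = -850 (n(T, x) = 2*(-425) = -850)
(V - 32242)*(n(-146, -275) + 63968) = (456987 - 32242)*(-850 + 63968) = 424745*63118 = 26809054910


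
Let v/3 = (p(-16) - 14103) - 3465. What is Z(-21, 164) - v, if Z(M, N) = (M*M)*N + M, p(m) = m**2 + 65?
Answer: 124044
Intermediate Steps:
p(m) = 65 + m**2
Z(M, N) = M + N*M**2 (Z(M, N) = M**2*N + M = N*M**2 + M = M + N*M**2)
v = -51741 (v = 3*(((65 + (-16)**2) - 14103) - 3465) = 3*(((65 + 256) - 14103) - 3465) = 3*((321 - 14103) - 3465) = 3*(-13782 - 3465) = 3*(-17247) = -51741)
Z(-21, 164) - v = -21*(1 - 21*164) - 1*(-51741) = -21*(1 - 3444) + 51741 = -21*(-3443) + 51741 = 72303 + 51741 = 124044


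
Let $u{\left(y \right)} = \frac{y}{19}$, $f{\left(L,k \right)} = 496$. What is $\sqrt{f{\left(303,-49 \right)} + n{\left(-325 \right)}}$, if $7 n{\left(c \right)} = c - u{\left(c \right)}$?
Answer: $\frac{\sqrt{7995694}}{133} \approx 21.261$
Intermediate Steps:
$u{\left(y \right)} = \frac{y}{19}$ ($u{\left(y \right)} = y \frac{1}{19} = \frac{y}{19}$)
$n{\left(c \right)} = \frac{18 c}{133}$ ($n{\left(c \right)} = \frac{c - \frac{c}{19}}{7} = \frac{\frac{18}{19} c}{7} = \frac{18 c}{133}$)
$\sqrt{f{\left(303,-49 \right)} + n{\left(-325 \right)}} = \sqrt{496 + \frac{18}{133} \left(-325\right)} = \sqrt{496 - \frac{5850}{133}} = \sqrt{\frac{60118}{133}} = \frac{\sqrt{7995694}}{133}$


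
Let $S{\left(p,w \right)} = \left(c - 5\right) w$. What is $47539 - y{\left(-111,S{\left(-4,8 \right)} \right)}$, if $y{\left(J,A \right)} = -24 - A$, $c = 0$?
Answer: $47523$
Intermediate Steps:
$S{\left(p,w \right)} = - 5 w$ ($S{\left(p,w \right)} = \left(0 - 5\right) w = - 5 w$)
$47539 - y{\left(-111,S{\left(-4,8 \right)} \right)} = 47539 - \left(-24 - \left(-5\right) 8\right) = 47539 - \left(-24 - -40\right) = 47539 - \left(-24 + 40\right) = 47539 - 16 = 47523$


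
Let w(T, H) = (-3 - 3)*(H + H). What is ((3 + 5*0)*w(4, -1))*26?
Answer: 936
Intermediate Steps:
w(T, H) = -12*H
((3 + 5*0)*w(4, -1))*26 = ((3 + 5*0)*(-12*(-1)))*26 = ((3 + 0)*12)*26 = (3*12)*26 = 36*26 = 936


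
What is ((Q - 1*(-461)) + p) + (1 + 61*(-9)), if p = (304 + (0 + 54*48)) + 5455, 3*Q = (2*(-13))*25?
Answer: 24142/3 ≈ 8047.3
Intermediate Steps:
Q = -650/3 (Q = ((2*(-13))*25)/3 = (-26*25)/3 = (⅓)*(-650) = -650/3 ≈ -216.67)
p = 8351 (p = (304 + (0 + 2592)) + 5455 = (304 + 2592) + 5455 = 2896 + 5455 = 8351)
((Q - 1*(-461)) + p) + (1 + 61*(-9)) = ((-650/3 - 1*(-461)) + 8351) + (1 + 61*(-9)) = ((-650/3 + 461) + 8351) + (1 - 549) = (733/3 + 8351) - 548 = 25786/3 - 548 = 24142/3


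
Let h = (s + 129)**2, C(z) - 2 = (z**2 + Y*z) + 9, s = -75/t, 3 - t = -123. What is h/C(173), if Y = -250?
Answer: -29084449/23478840 ≈ -1.2388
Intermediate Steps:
t = 126 (t = 3 - 1*(-123) = 3 + 123 = 126)
s = -25/42 (s = -75/126 = -75*1/126 = -25/42 ≈ -0.59524)
C(z) = 11 + z**2 - 250*z (C(z) = 2 + ((z**2 - 250*z) + 9) = 2 + (9 + z**2 - 250*z) = 11 + z**2 - 250*z)
h = 29084449/1764 (h = (-25/42 + 129)**2 = (5393/42)**2 = 29084449/1764 ≈ 16488.)
h/C(173) = 29084449/(1764*(11 + 173**2 - 250*173)) = 29084449/(1764*(11 + 29929 - 43250)) = (29084449/1764)/(-13310) = (29084449/1764)*(-1/13310) = -29084449/23478840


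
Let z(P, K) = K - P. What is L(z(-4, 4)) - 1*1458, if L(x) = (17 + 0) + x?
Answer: -1433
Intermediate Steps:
L(x) = 17 + x
L(z(-4, 4)) - 1*1458 = (17 + (4 - 1*(-4))) - 1*1458 = (17 + (4 + 4)) - 1458 = (17 + 8) - 1458 = 25 - 1458 = -1433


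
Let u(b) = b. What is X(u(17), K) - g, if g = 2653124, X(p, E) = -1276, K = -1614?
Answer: -2654400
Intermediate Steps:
X(u(17), K) - g = -1276 - 1*2653124 = -1276 - 2653124 = -2654400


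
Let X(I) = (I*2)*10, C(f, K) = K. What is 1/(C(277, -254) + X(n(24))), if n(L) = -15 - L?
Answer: -1/1034 ≈ -0.00096712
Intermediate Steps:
X(I) = 20*I (X(I) = (2*I)*10 = 20*I)
1/(C(277, -254) + X(n(24))) = 1/(-254 + 20*(-15 - 1*24)) = 1/(-254 + 20*(-15 - 24)) = 1/(-254 + 20*(-39)) = 1/(-254 - 780) = 1/(-1034) = -1/1034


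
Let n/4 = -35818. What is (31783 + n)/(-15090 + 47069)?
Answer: -111489/31979 ≈ -3.4863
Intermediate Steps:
n = -143272 (n = 4*(-35818) = -143272)
(31783 + n)/(-15090 + 47069) = (31783 - 143272)/(-15090 + 47069) = -111489/31979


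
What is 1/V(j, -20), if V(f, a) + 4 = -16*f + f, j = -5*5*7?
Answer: 1/2621 ≈ 0.00038153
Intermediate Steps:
j = -175 (j = -25*7 = -175)
V(f, a) = -4 - 15*f (V(f, a) = -4 + (-16*f + f) = -4 - 15*f)
1/V(j, -20) = 1/(-4 - 15*(-175)) = 1/(-4 + 2625) = 1/2621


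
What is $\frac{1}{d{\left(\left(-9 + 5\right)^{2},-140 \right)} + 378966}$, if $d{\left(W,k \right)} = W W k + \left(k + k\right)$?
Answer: $\frac{1}{342846} \approx 2.9168 \cdot 10^{-6}$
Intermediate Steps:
$d{\left(W,k \right)} = 2 k + k W^{2}$ ($d{\left(W,k \right)} = W^{2} k + 2 k = k W^{2} + 2 k = 2 k + k W^{2}$)
$\frac{1}{d{\left(\left(-9 + 5\right)^{2},-140 \right)} + 378966} = \frac{1}{- 140 \left(2 + \left(\left(-9 + 5\right)^{2}\right)^{2}\right) + 378966} = \frac{1}{- 140 \left(2 + \left(\left(-4\right)^{2}\right)^{2}\right) + 378966} = \frac{1}{- 140 \left(2 + 16^{2}\right) + 378966} = \frac{1}{- 140 \left(2 + 256\right) + 378966} = \frac{1}{\left(-140\right) 258 + 378966} = \frac{1}{-36120 + 378966} = \frac{1}{342846}$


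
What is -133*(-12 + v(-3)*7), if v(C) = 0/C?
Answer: 1596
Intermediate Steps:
v(C) = 0
-133*(-12 + v(-3)*7) = -133*(-12 + 0*7) = -133*(-12 + 0) = -133*(-12) = 1596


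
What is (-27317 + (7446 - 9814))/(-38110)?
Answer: 5937/7622 ≈ 0.77893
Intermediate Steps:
(-27317 + (7446 - 9814))/(-38110) = (-27317 - 2368)*(-1/38110) = -29685*(-1/38110) = 5937/7622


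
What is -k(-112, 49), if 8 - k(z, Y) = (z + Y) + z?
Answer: -183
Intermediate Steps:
k(z, Y) = 8 - Y - 2*z (k(z, Y) = 8 - ((z + Y) + z) = 8 - ((Y + z) + z) = 8 - (Y + 2*z) = 8 + (-Y - 2*z) = 8 - Y - 2*z)
-k(-112, 49) = -(8 - 1*49 - 2*(-112)) = -(8 - 49 + 224) = -1*183 = -183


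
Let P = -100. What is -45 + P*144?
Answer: -14445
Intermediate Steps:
-45 + P*144 = -45 - 100*144 = -45 - 14400 = -14445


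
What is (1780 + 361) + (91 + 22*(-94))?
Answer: 164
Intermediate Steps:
(1780 + 361) + (91 + 22*(-94)) = 2141 + (91 - 2068) = 2141 - 1977 = 164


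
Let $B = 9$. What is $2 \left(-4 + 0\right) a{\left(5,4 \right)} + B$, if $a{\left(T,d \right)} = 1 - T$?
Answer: $41$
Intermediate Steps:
$2 \left(-4 + 0\right) a{\left(5,4 \right)} + B = 2 \left(-4 + 0\right) \left(1 - 5\right) + 9 = 2 \left(-4\right) \left(1 - 5\right) + 9 = \left(-8\right) \left(-4\right) + 9 = 32 + 9 = 41$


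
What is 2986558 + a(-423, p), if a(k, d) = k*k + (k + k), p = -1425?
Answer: 3164641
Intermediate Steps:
a(k, d) = k² + 2*k
2986558 + a(-423, p) = 2986558 - 423*(2 - 423) = 2986558 - 423*(-421) = 2986558 + 178083 = 3164641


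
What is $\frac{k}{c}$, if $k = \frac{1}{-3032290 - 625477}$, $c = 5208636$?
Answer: $- \frac{1}{19051976875812} \approx -5.2488 \cdot 10^{-14}$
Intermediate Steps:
$k = - \frac{1}{3657767}$ ($k = \frac{1}{-3032290 - 625477} = \frac{1}{-3657767} = - \frac{1}{3657767} \approx -2.7339 \cdot 10^{-7}$)
$\frac{k}{c} = - \frac{1}{3657767 \cdot 5208636} = \left(- \frac{1}{3657767}\right) \frac{1}{5208636} = - \frac{1}{19051976875812}$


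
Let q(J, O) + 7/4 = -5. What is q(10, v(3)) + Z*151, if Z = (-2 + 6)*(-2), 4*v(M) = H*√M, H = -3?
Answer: -4859/4 ≈ -1214.8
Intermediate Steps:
v(M) = -3*√M/4 (v(M) = (-3*√M)/4 = -3*√M/4)
q(J, O) = -27/4 (q(J, O) = -7/4 - 5 = -27/4)
Z = -8 (Z = 4*(-2) = -8)
q(10, v(3)) + Z*151 = -27/4 - 8*151 = -27/4 - 1208 = -4859/4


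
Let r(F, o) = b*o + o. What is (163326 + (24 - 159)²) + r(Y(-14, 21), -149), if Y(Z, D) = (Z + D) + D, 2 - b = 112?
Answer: 197792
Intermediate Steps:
b = -110 (b = 2 - 1*112 = 2 - 112 = -110)
Y(Z, D) = Z + 2*D (Y(Z, D) = (D + Z) + D = Z + 2*D)
r(F, o) = -109*o (r(F, o) = -110*o + o = -109*o)
(163326 + (24 - 159)²) + r(Y(-14, 21), -149) = (163326 + (24 - 159)²) - 109*(-149) = (163326 + (-135)²) + 16241 = (163326 + 18225) + 16241 = 181551 + 16241 = 197792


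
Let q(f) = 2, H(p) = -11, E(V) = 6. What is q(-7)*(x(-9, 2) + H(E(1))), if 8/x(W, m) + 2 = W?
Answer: -258/11 ≈ -23.455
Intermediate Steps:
x(W, m) = 8/(-2 + W)
q(-7)*(x(-9, 2) + H(E(1))) = 2*(8/(-2 - 9) - 11) = 2*(8/(-11) - 11) = 2*(8*(-1/11) - 11) = 2*(-8/11 - 11) = 2*(-129/11) = -258/11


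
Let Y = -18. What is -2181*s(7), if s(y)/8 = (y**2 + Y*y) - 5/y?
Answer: 9491712/7 ≈ 1.3560e+6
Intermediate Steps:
s(y) = -144*y - 40/y + 8*y**2 (s(y) = 8*((y**2 - 18*y) - 5/y) = 8*(y**2 - 18*y - 5/y) = -144*y - 40/y + 8*y**2)
-2181*s(7) = -17448*(-5 + 7**2*(-18 + 7))/7 = -17448*(-5 + 49*(-11))/7 = -17448*(-5 - 539)/7 = -17448*(-544)/7 = -2181*(-4352/7) = 9491712/7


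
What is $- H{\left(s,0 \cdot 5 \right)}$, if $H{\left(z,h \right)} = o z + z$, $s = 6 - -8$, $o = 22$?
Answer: $-322$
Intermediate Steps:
$s = 14$ ($s = 6 + 8 = 14$)
$H{\left(z,h \right)} = 23 z$ ($H{\left(z,h \right)} = 22 z + z = 23 z$)
$- H{\left(s,0 \cdot 5 \right)} = - 23 \cdot 14 = \left(-1\right) 322 = -322$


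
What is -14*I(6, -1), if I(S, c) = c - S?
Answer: 98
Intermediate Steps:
-14*I(6, -1) = -14*(-1 - 1*6) = -14*(-1 - 6) = -14*(-7) = 98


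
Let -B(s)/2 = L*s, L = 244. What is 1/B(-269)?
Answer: 1/131272 ≈ 7.6178e-6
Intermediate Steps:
B(s) = -488*s
1/B(-269) = 1/(-488*(-269)) = 1/131272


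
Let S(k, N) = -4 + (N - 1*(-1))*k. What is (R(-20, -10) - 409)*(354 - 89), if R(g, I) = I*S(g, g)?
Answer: -1104785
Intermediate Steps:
S(k, N) = -4 + k*(1 + N) (S(k, N) = -4 + (N + 1)*k = -4 + (1 + N)*k = -4 + k*(1 + N))
R(g, I) = I*(-4 + g + g²) (R(g, I) = I*(-4 + g + g*g) = I*(-4 + g + g²))
(R(-20, -10) - 409)*(354 - 89) = (-10*(-4 - 20 + (-20)²) - 409)*(354 - 89) = (-10*(-4 - 20 + 400) - 409)*265 = (-10*376 - 409)*265 = (-3760 - 409)*265 = -4169*265 = -1104785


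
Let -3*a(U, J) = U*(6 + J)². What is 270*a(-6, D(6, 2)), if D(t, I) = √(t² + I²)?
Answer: 41040 + 12960*√10 ≈ 82023.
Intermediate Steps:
D(t, I) = √(I² + t²)
a(U, J) = -U*(6 + J)²/3
270*a(-6, D(6, 2)) = 270*(-⅓*(-6)*(6 + √(2² + 6²))²) = 270*(-⅓*(-6)*(6 + √(4 + 36))²) = 270*(-⅓*(-6)*(6 + √40)²) = 270*(-⅓*(-6)*(6 + 2*√10)²) = 270*(2*(6 + 2*√10)²) = 540*(6 + 2*√10)²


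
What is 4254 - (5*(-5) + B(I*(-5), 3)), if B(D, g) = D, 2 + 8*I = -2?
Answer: 8553/2 ≈ 4276.5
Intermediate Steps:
I = -½ (I = -¼ + (⅛)*(-2) = -¼ - ¼ = -½ ≈ -0.50000)
4254 - (5*(-5) + B(I*(-5), 3)) = 4254 - (5*(-5) - ½*(-5)) = 4254 - (-25 + 5/2) = 4254 - 1*(-45/2) = 4254 + 45/2 = 8553/2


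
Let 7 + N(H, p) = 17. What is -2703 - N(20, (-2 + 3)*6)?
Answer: -2713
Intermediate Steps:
N(H, p) = 10 (N(H, p) = -7 + 17 = 10)
-2703 - N(20, (-2 + 3)*6) = -2703 - 1*10 = -2703 - 10 = -2713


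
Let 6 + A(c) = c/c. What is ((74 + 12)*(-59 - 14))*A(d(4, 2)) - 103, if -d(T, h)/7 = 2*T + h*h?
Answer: 31287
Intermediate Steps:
d(T, h) = -14*T - 7*h**2 (d(T, h) = -7*(2*T + h*h) = -7*(2*T + h**2) = -7*(h**2 + 2*T) = -14*T - 7*h**2)
A(c) = -5 (A(c) = -6 + c/c = -6 + 1 = -5)
((74 + 12)*(-59 - 14))*A(d(4, 2)) - 103 = ((74 + 12)*(-59 - 14))*(-5) - 103 = (86*(-73))*(-5) - 103 = -6278*(-5) - 103 = 31390 - 103 = 31287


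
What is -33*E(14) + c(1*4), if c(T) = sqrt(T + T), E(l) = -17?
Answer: 561 + 2*sqrt(2) ≈ 563.83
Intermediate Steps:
c(T) = sqrt(2)*sqrt(T) (c(T) = sqrt(2*T) = sqrt(2)*sqrt(T))
-33*E(14) + c(1*4) = -33*(-17) + sqrt(2)*sqrt(1*4) = 561 + sqrt(2)*sqrt(4) = 561 + sqrt(2)*2 = 561 + 2*sqrt(2)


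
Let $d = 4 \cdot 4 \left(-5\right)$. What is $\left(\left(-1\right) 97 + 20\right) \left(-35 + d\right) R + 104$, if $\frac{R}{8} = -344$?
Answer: $-24368856$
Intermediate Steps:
$R = -2752$ ($R = 8 \left(-344\right) = -2752$)
$d = -80$ ($d = 16 \left(-5\right) = -80$)
$\left(\left(-1\right) 97 + 20\right) \left(-35 + d\right) R + 104 = \left(\left(-1\right) 97 + 20\right) \left(-35 - 80\right) \left(-2752\right) + 104 = \left(-97 + 20\right) \left(-115\right) \left(-2752\right) + 104 = \left(-77\right) \left(-115\right) \left(-2752\right) + 104 = 8855 \left(-2752\right) + 104 = -24368960 + 104 = -24368856$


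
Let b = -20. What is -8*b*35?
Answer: 5600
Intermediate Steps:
-8*b*35 = -8*(-20)*35 = 160*35 = 5600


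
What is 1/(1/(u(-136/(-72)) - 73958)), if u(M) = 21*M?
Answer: -221755/3 ≈ -73918.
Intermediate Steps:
1/(1/(u(-136/(-72)) - 73958)) = 1/(1/(21*(-136/(-72)) - 73958)) = 1/(1/(21*(-136*(-1/72)) - 73958)) = 1/(1/(21*(17/9) - 73958)) = 1/(1/(119/3 - 73958)) = 1/(1/(-221755/3)) = 1/(-3/221755) = -221755/3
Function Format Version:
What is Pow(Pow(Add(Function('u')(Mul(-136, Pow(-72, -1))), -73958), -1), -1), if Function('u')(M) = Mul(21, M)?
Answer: Rational(-221755, 3) ≈ -73918.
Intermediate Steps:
Pow(Pow(Add(Function('u')(Mul(-136, Pow(-72, -1))), -73958), -1), -1) = Pow(Pow(Add(Mul(21, Mul(-136, Pow(-72, -1))), -73958), -1), -1) = Pow(Pow(Add(Mul(21, Mul(-136, Rational(-1, 72))), -73958), -1), -1) = Pow(Pow(Add(Mul(21, Rational(17, 9)), -73958), -1), -1) = Pow(Pow(Add(Rational(119, 3), -73958), -1), -1) = Pow(Pow(Rational(-221755, 3), -1), -1) = Pow(Rational(-3, 221755), -1) = Rational(-221755, 3)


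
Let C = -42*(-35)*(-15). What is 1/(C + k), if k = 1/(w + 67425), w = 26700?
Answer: -94125/2075456249 ≈ -4.5351e-5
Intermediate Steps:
C = -22050 (C = 1470*(-15) = -22050)
k = 1/94125 (k = 1/(26700 + 67425) = 1/94125 ≈ 1.0624e-5)
1/(C + k) = 1/(-22050 + 1/94125) = 1/(-2075456249/94125) = -94125/2075456249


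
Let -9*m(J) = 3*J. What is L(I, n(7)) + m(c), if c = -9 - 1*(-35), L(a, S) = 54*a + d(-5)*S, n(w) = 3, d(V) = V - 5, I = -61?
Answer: -9998/3 ≈ -3332.7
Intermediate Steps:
d(V) = -5 + V
L(a, S) = -10*S + 54*a (L(a, S) = 54*a + (-5 - 5)*S = 54*a - 10*S = -10*S + 54*a)
c = 26 (c = -9 + 35 = 26)
m(J) = -J/3
L(I, n(7)) + m(c) = (-10*3 + 54*(-61)) - ⅓*26 = (-30 - 3294) - 26/3 = -3324 - 26/3 = -9998/3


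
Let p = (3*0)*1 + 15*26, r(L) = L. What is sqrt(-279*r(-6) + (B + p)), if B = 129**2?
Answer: sqrt(18705) ≈ 136.77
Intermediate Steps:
p = 390 (p = 0*1 + 390 = 0 + 390 = 390)
B = 16641
sqrt(-279*r(-6) + (B + p)) = sqrt(-279*(-6) + (16641 + 390)) = sqrt(1674 + 17031) = sqrt(18705)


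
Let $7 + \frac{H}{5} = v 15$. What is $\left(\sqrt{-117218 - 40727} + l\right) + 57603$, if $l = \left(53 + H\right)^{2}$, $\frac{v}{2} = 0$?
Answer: $57927 + i \sqrt{157945} \approx 57927.0 + 397.42 i$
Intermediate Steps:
$v = 0$ ($v = 2 \cdot 0 = 0$)
$H = -35$ ($H = -35 + 5 \cdot 0 \cdot 15 = -35 + 5 \cdot 0 = -35 + 0 = -35$)
$l = 324$ ($l = \left(53 - 35\right)^{2} = 18^{2} = 324$)
$\left(\sqrt{-117218 - 40727} + l\right) + 57603 = \left(\sqrt{-117218 - 40727} + 324\right) + 57603 = \left(\sqrt{-157945} + 324\right) + 57603 = \left(i \sqrt{157945} + 324\right) + 57603 = \left(324 + i \sqrt{157945}\right) + 57603 = 57927 + i \sqrt{157945}$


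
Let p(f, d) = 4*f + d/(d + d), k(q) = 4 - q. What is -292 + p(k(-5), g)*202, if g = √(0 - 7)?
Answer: 7081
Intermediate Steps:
g = I*√7 (g = √(-7) = I*√7 ≈ 2.6458*I)
p(f, d) = ½ + 4*f (p(f, d) = 4*f + d/((2*d)) = 4*f + (1/(2*d))*d = 4*f + ½ = ½ + 4*f)
-292 + p(k(-5), g)*202 = -292 + (½ + 4*(4 - 1*(-5)))*202 = -292 + (½ + 4*(4 + 5))*202 = -292 + (½ + 4*9)*202 = -292 + (½ + 36)*202 = -292 + (73/2)*202 = -292 + 7373 = 7081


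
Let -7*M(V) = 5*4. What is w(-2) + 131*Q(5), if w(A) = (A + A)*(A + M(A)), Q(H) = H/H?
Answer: 1053/7 ≈ 150.43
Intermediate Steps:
M(V) = -20/7 (M(V) = -5*4/7 = -⅐*20 = -20/7)
Q(H) = 1
w(A) = 2*A*(-20/7 + A) (w(A) = (A + A)*(A - 20/7) = (2*A)*(-20/7 + A) = 2*A*(-20/7 + A))
w(-2) + 131*Q(5) = (2/7)*(-2)*(-20 + 7*(-2)) + 131*1 = (2/7)*(-2)*(-20 - 14) + 131 = (2/7)*(-2)*(-34) + 131 = 136/7 + 131 = 1053/7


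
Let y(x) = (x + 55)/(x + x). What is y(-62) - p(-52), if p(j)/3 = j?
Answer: 19351/124 ≈ 156.06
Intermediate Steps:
p(j) = 3*j
y(x) = (55 + x)/(2*x) (y(x) = (55 + x)/((2*x)) = (55 + x)*(1/(2*x)) = (55 + x)/(2*x))
y(-62) - p(-52) = (½)*(55 - 62)/(-62) - 3*(-52) = (½)*(-1/62)*(-7) - 1*(-156) = 7/124 + 156 = 19351/124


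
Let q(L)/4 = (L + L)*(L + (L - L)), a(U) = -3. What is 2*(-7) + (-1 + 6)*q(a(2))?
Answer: 346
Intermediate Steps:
q(L) = 8*L² (q(L) = 4*((L + L)*(L + (L - L))) = 4*((2*L)*(L + 0)) = 4*((2*L)*L) = 4*(2*L²) = 8*L²)
2*(-7) + (-1 + 6)*q(a(2)) = 2*(-7) + (-1 + 6)*(8*(-3)²) = -14 + 5*(8*9) = -14 + 5*72 = -14 + 360 = 346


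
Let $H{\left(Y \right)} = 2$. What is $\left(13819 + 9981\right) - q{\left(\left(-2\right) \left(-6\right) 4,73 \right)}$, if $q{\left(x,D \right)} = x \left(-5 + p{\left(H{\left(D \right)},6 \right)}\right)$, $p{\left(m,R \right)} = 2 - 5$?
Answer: $24184$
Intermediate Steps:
$p{\left(m,R \right)} = -3$
$q{\left(x,D \right)} = - 8 x$ ($q{\left(x,D \right)} = x \left(-5 - 3\right) = x \left(-8\right) = - 8 x$)
$\left(13819 + 9981\right) - q{\left(\left(-2\right) \left(-6\right) 4,73 \right)} = \left(13819 + 9981\right) - - 8 \left(-2\right) \left(-6\right) 4 = 23800 - - 8 \cdot 12 \cdot 4 = 23800 - \left(-8\right) 48 = 23800 - -384 = 23800 + 384 = 24184$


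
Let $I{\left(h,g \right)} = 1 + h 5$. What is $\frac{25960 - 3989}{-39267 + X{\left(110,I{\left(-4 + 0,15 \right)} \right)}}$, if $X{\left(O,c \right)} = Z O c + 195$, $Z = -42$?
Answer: $\frac{21971}{48708} \approx 0.45108$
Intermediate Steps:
$I{\left(h,g \right)} = 1 + 5 h$
$X{\left(O,c \right)} = 195 - 42 O c$ ($X{\left(O,c \right)} = - 42 O c + 195 = 195 - 42 O c$)
$\frac{25960 - 3989}{-39267 + X{\left(110,I{\left(-4 + 0,15 \right)} \right)}} = \frac{25960 - 3989}{-39267 - \left(-195 + 4620 \left(1 + 5 \left(-4 + 0\right)\right)\right)} = \frac{21971}{-39267 - \left(-195 + 4620 \left(1 + 5 \left(-4\right)\right)\right)} = \frac{21971}{-39267 - \left(-195 + 4620 \left(1 - 20\right)\right)} = \frac{21971}{-39267 - \left(-195 + 4620 \left(-19\right)\right)} = \frac{21971}{-39267 + \left(195 + 87780\right)} = \frac{21971}{-39267 + 87975} = \frac{21971}{48708}$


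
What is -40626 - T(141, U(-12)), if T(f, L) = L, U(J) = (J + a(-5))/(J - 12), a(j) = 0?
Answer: -81253/2 ≈ -40627.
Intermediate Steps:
U(J) = J/(-12 + J) (U(J) = (J + 0)/(J - 12) = J/(-12 + J))
-40626 - T(141, U(-12)) = -40626 - (-12)/(-12 - 12) = -40626 - (-12)/(-24) = -40626 - (-12)*(-1)/24 = -40626 - 1*1/2 = -40626 - 1/2 = -81253/2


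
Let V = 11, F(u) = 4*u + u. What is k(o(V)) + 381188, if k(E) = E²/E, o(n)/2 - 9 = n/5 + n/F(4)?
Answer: 762423/2 ≈ 3.8121e+5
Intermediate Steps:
F(u) = 5*u
o(n) = 18 + n/2 (o(n) = 18 + 2*(n/5 + n/((5*4))) = 18 + 2*(n*(⅕) + n/20) = 18 + 2*(n/5 + n*(1/20)) = 18 + 2*(n/5 + n/20) = 18 + 2*(n/4) = 18 + n/2)
k(E) = E
k(o(V)) + 381188 = (18 + (½)*11) + 381188 = (18 + 11/2) + 381188 = 47/2 + 381188 = 762423/2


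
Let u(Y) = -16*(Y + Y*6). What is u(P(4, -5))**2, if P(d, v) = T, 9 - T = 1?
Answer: 802816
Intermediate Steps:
T = 8 (T = 9 - 1*1 = 9 - 1 = 8)
P(d, v) = 8
u(Y) = -112*Y (u(Y) = -16*(Y + 6*Y) = -112*Y)
u(P(4, -5))**2 = (-112*8)**2 = (-896)**2 = 802816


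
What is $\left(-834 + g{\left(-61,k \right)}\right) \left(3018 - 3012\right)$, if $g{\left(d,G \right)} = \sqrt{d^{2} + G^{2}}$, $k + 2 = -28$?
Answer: $-5004 + 6 \sqrt{4621} \approx -4596.1$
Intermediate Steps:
$k = -30$ ($k = -2 - 28 = -30$)
$g{\left(d,G \right)} = \sqrt{G^{2} + d^{2}}$
$\left(-834 + g{\left(-61,k \right)}\right) \left(3018 - 3012\right) = \left(-834 + \sqrt{\left(-30\right)^{2} + \left(-61\right)^{2}}\right) \left(3018 - 3012\right) = \left(-834 + \sqrt{900 + 3721}\right) 6 = \left(-834 + \sqrt{4621}\right) 6 = -5004 + 6 \sqrt{4621}$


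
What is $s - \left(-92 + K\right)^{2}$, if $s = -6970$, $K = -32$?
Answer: $-22346$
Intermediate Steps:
$s - \left(-92 + K\right)^{2} = -6970 - \left(-92 - 32\right)^{2} = -6970 - \left(-124\right)^{2} = -6970 - 15376 = -22346$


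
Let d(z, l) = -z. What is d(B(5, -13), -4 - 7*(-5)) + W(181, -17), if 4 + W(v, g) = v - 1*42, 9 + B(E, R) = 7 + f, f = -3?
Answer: 140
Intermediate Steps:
B(E, R) = -5 (B(E, R) = -9 + (7 - 3) = -9 + 4 = -5)
W(v, g) = -46 + v (W(v, g) = -4 + (v - 1*42) = -4 + (v - 42) = -4 + (-42 + v) = -46 + v)
d(B(5, -13), -4 - 7*(-5)) + W(181, -17) = -1*(-5) + (-46 + 181) = 5 + 135 = 140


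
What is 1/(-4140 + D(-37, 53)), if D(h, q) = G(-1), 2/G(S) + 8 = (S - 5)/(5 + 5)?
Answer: -43/178030 ≈ -0.00024153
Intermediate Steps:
G(S) = 2/(-17/2 + S/10) (G(S) = 2/(-8 + (S - 5)/(5 + 5)) = 2/(-8 + (-5 + S)/10) = 2/(-8 + (-5 + S)*(⅒)) = 2/(-8 + (-½ + S/10)) = 2/(-17/2 + S/10))
D(h, q) = -10/43 (D(h, q) = 20/(-85 - 1) = 20/(-86) = 20*(-1/86) = -10/43)
1/(-4140 + D(-37, 53)) = 1/(-4140 - 10/43) = 1/(-178030/43) = -43/178030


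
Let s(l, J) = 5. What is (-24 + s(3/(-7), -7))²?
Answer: 361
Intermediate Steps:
(-24 + s(3/(-7), -7))² = (-24 + 5)² = (-19)² = 361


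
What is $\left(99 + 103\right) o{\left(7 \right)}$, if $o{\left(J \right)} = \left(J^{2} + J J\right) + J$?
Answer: $21210$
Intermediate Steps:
$o{\left(J \right)} = J + 2 J^{2}$ ($o{\left(J \right)} = \left(J^{2} + J^{2}\right) + J = 2 J^{2} + J = J + 2 J^{2}$)
$\left(99 + 103\right) o{\left(7 \right)} = \left(99 + 103\right) 7 \left(1 + 2 \cdot 7\right) = 202 \cdot 7 \left(1 + 14\right) = 202 \cdot 7 \cdot 15 = 202 \cdot 105 = 21210$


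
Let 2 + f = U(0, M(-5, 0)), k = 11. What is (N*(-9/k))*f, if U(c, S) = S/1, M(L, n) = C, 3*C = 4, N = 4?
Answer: 24/11 ≈ 2.1818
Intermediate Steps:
C = 4/3 (C = (⅓)*4 = 4/3 ≈ 1.3333)
M(L, n) = 4/3
U(c, S) = S (U(c, S) = S*1 = S)
f = -⅔ (f = -2 + 4/3 = -⅔ ≈ -0.66667)
(N*(-9/k))*f = (4*(-9/11))*(-⅔) = -36/11*(-⅔) = 24/11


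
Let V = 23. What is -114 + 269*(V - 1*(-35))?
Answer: 15488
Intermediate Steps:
-114 + 269*(V - 1*(-35)) = -114 + 269*(23 - 1*(-35)) = -114 + 269*(23 + 35) = -114 + 269*58 = -114 + 15602 = 15488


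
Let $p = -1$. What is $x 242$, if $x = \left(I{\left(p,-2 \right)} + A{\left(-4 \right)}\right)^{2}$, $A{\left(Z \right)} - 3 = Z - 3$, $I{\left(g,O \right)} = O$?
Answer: $8712$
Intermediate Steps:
$A{\left(Z \right)} = Z$ ($A{\left(Z \right)} = 3 + \left(Z - 3\right) = 3 + \left(-3 + Z\right) = Z$)
$x = 36$ ($x = \left(-2 - 4\right)^{2} = \left(-6\right)^{2} = 36$)
$x 242 = 36 \cdot 242 = 8712$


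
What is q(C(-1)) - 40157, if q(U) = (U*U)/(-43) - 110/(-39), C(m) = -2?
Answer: -67338715/1677 ≈ -40154.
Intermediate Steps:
q(U) = 110/39 - U**2/43 (q(U) = U**2*(-1/43) - 110*(-1/39) = -U**2/43 + 110/39 = 110/39 - U**2/43)
q(C(-1)) - 40157 = (110/39 - 1/43*(-2)**2) - 40157 = (110/39 - 1/43*4) - 40157 = (110/39 - 4/43) - 40157 = 4574/1677 - 40157 = -67338715/1677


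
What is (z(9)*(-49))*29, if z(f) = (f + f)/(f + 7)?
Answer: -12789/8 ≈ -1598.6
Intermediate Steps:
z(f) = 2*f/(7 + f) (z(f) = (2*f)/(7 + f) = 2*f/(7 + f))
(z(9)*(-49))*29 = ((2*9/(7 + 9))*(-49))*29 = ((2*9/16)*(-49))*29 = ((2*9*(1/16))*(-49))*29 = ((9/8)*(-49))*29 = -441/8*29 = -12789/8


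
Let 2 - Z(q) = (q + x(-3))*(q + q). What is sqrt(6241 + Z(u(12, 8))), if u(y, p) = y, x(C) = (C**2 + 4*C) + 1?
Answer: 3*sqrt(667) ≈ 77.479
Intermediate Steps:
x(C) = 1 + C**2 + 4*C
Z(q) = 2 - 2*q*(-2 + q) (Z(q) = 2 - (q + (1 + (-3)**2 + 4*(-3)))*(q + q) = 2 - (q + (1 + 9 - 12))*2*q = 2 - (q - 2)*2*q = 2 - (-2 + q)*2*q = 2 - 2*q*(-2 + q))
sqrt(6241 + Z(u(12, 8))) = sqrt(6241 + (2 - 2*12**2 + 4*12)) = sqrt(6241 + (2 - 2*144 + 48)) = sqrt(6241 + (2 - 288 + 48)) = sqrt(6241 - 238) = sqrt(6003) = 3*sqrt(667)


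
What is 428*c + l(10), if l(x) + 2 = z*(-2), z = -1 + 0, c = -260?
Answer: -111280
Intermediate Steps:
z = -1
l(x) = 0 (l(x) = -2 - 1*(-2) = -2 + 2 = 0)
428*c + l(10) = 428*(-260) + 0 = -111280 + 0 = -111280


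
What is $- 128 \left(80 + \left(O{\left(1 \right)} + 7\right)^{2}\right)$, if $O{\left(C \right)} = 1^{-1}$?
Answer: $-18432$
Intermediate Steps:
$O{\left(C \right)} = 1$
$- 128 \left(80 + \left(O{\left(1 \right)} + 7\right)^{2}\right) = - 128 \left(80 + \left(1 + 7\right)^{2}\right) = - 128 \left(80 + 8^{2}\right) = - 128 \left(80 + 64\right) = \left(-128\right) 144 = -18432$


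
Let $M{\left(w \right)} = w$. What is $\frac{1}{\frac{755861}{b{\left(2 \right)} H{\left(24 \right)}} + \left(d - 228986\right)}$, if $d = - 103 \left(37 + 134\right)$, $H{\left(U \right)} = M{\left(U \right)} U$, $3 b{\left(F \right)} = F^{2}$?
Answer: $- \frac{768}{188632171} \approx -4.0714 \cdot 10^{-6}$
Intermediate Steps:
$b{\left(F \right)} = \frac{F^{2}}{3}$
$H{\left(U \right)} = U^{2}$ ($H{\left(U \right)} = U U = U^{2}$)
$d = -17613$ ($d = \left(-103\right) 171 = -17613$)
$\frac{1}{\frac{755861}{b{\left(2 \right)} H{\left(24 \right)}} + \left(d - 228986\right)} = \frac{1}{\frac{755861}{\frac{2^{2}}{3} \cdot 24^{2}} - 246599} = \frac{1}{\frac{755861}{\frac{1}{3} \cdot 4 \cdot 576} - 246599} = \frac{1}{\frac{755861}{\frac{4}{3} \cdot 576} - 246599} = \frac{1}{\frac{755861}{768} - 246599} = \frac{1}{- \frac{188632171}{768}} = - \frac{768}{188632171}$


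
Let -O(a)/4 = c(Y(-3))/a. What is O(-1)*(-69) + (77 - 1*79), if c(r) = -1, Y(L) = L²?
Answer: 274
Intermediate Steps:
O(a) = 4/a (O(a) = -(-4)/a = 4/a)
O(-1)*(-69) + (77 - 1*79) = (4/(-1))*(-69) + (77 - 1*79) = (4*(-1))*(-69) + (77 - 79) = -4*(-69) - 2 = 276 - 2 = 274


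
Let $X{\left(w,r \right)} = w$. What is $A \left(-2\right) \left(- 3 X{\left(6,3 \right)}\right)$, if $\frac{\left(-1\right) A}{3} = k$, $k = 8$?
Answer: $-864$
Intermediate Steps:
$A = -24$ ($A = \left(-3\right) 8 = -24$)
$A \left(-2\right) \left(- 3 X{\left(6,3 \right)}\right) = \left(-24\right) \left(-2\right) \left(\left(-3\right) 6\right) = 48 \left(-18\right) = -864$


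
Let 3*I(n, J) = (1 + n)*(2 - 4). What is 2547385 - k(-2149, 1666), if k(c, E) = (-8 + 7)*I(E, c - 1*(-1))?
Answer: 7638821/3 ≈ 2.5463e+6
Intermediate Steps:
I(n, J) = -⅔ - 2*n/3 (I(n, J) = ((1 + n)*(2 - 4))/3 = ((1 + n)*(-2))/3 = (-2 - 2*n)/3 = -⅔ - 2*n/3)
k(c, E) = ⅔ + 2*E/3 (k(c, E) = (-8 + 7)*(-⅔ - 2*E/3) = -(-⅔ - 2*E/3) = ⅔ + 2*E/3)
2547385 - k(-2149, 1666) = 2547385 - (⅔ + (⅔)*1666) = 2547385 - (⅔ + 3332/3) = 2547385 - 1*3334/3 = 2547385 - 3334/3 = 7638821/3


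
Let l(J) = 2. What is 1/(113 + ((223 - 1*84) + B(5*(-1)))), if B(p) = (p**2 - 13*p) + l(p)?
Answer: 1/344 ≈ 0.0029070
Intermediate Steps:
B(p) = 2 + p**2 - 13*p (B(p) = (p**2 - 13*p) + 2 = 2 + p**2 - 13*p)
1/(113 + ((223 - 1*84) + B(5*(-1)))) = 1/(113 + ((223 - 1*84) + (2 + (5*(-1))**2 - 65*(-1)))) = 1/(113 + ((223 - 84) + (2 + (-5)**2 - 13*(-5)))) = 1/(113 + (139 + (2 + 25 + 65))) = 1/(113 + (139 + 92)) = 1/(113 + 231) = 1/344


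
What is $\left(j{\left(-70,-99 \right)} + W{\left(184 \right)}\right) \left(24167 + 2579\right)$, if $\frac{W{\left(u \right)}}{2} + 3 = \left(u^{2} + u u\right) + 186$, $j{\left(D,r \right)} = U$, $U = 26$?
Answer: $3632534736$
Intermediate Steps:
$j{\left(D,r \right)} = 26$
$W{\left(u \right)} = 366 + 4 u^{2}$ ($W{\left(u \right)} = -6 + 2 \left(\left(u^{2} + u u\right) + 186\right) = -6 + 2 \left(\left(u^{2} + u^{2}\right) + 186\right) = -6 + 2 \left(2 u^{2} + 186\right) = -6 + 2 \left(186 + 2 u^{2}\right) = -6 + \left(372 + 4 u^{2}\right) = 366 + 4 u^{2}$)
$\left(j{\left(-70,-99 \right)} + W{\left(184 \right)}\right) \left(24167 + 2579\right) = \left(26 + \left(366 + 4 \cdot 184^{2}\right)\right) \left(24167 + 2579\right) = \left(26 + \left(366 + 4 \cdot 33856\right)\right) 26746 = \left(26 + \left(366 + 135424\right)\right) 26746 = \left(26 + 135790\right) 26746 = 135816 \cdot 26746 = 3632534736$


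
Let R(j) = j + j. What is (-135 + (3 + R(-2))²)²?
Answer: 17956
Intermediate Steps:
R(j) = 2*j
(-135 + (3 + R(-2))²)² = (-135 + (3 + 2*(-2))²)² = (-135 + (3 - 4)²)² = (-135 + (-1)²)² = (-135 + 1)² = (-134)² = 17956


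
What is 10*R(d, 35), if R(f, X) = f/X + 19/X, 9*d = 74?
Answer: 70/9 ≈ 7.7778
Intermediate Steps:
d = 74/9 (d = (1/9)*74 = 74/9 ≈ 8.2222)
R(f, X) = 19/X + f/X
10*R(d, 35) = 10*((19 + 74/9)/35) = 10*((1/35)*(245/9)) = 10*(7/9) = 70/9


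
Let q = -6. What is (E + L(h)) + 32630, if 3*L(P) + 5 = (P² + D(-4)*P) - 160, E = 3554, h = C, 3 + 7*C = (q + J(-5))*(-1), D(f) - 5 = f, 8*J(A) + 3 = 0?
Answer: 113301291/3136 ≈ 36129.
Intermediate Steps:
J(A) = -3/8 (J(A) = -3/8 + (⅛)*0 = -3/8 + 0 = -3/8)
D(f) = 5 + f
C = 27/56 (C = -3/7 + ((-6 - 3/8)*(-1))/7 = -3/7 + (-51/8*(-1))/7 = -3/7 + (⅐)*(51/8) = -3/7 + 51/56 = 27/56 ≈ 0.48214)
h = 27/56 ≈ 0.48214
L(P) = -55 + P/3 + P²/3 (L(P) = -5/3 + ((P² + (5 - 4)*P) - 160)/3 = -5/3 + ((P² + 1*P) - 160)/3 = -5/3 + ((P² + P) - 160)/3 = -5/3 + ((P + P²) - 160)/3 = -5/3 + (-160 + P + P²)/3 = -5/3 + (-160/3 + P/3 + P²/3) = -55 + P/3 + P²/3)
(E + L(h)) + 32630 = (3554 + (-55 + (⅓)*(27/56) + (27/56)²/3)) + 32630 = (3554 + (-55 + 9/56 + (⅓)*(729/3136))) + 32630 = (3554 + (-55 + 9/56 + 243/3136)) + 32630 = (3554 - 171733/3136) + 32630 = 10973611/3136 + 32630 = 113301291/3136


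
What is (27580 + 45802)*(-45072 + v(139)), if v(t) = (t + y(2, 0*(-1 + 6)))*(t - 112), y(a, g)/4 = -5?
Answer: -3071697138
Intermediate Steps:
y(a, g) = -20 (y(a, g) = 4*(-5) = -20)
v(t) = (-112 + t)*(-20 + t) (v(t) = (t - 20)*(t - 112) = (-20 + t)*(-112 + t) = (-112 + t)*(-20 + t))
(27580 + 45802)*(-45072 + v(139)) = (27580 + 45802)*(-45072 + (2240 + 139**2 - 132*139)) = 73382*(-45072 + (2240 + 19321 - 18348)) = 73382*(-45072 + 3213) = 73382*(-41859) = -3071697138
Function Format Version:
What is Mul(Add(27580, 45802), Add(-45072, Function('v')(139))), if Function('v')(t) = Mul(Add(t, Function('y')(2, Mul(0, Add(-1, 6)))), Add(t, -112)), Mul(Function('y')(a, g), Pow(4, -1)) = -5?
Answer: -3071697138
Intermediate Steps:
Function('y')(a, g) = -20 (Function('y')(a, g) = Mul(4, -5) = -20)
Function('v')(t) = Mul(Add(-112, t), Add(-20, t)) (Function('v')(t) = Mul(Add(t, -20), Add(t, -112)) = Mul(Add(-20, t), Add(-112, t)) = Mul(Add(-112, t), Add(-20, t)))
Mul(Add(27580, 45802), Add(-45072, Function('v')(139))) = Mul(Add(27580, 45802), Add(-45072, Add(2240, Pow(139, 2), Mul(-132, 139)))) = Mul(73382, Add(-45072, Add(2240, 19321, -18348))) = Mul(73382, Add(-45072, 3213)) = Mul(73382, -41859) = -3071697138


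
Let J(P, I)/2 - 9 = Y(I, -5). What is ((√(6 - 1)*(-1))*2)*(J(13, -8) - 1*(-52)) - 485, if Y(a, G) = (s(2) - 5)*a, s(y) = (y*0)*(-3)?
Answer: -485 - 300*√5 ≈ -1155.8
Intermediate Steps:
s(y) = 0 (s(y) = 0*(-3) = 0)
Y(a, G) = -5*a (Y(a, G) = (0 - 5)*a = -5*a)
J(P, I) = 18 - 10*I (J(P, I) = 18 + 2*(-5*I) = 18 - 10*I)
((√(6 - 1)*(-1))*2)*(J(13, -8) - 1*(-52)) - 485 = ((√(6 - 1)*(-1))*2)*((18 - 10*(-8)) - 1*(-52)) - 485 = ((√5*(-1))*2)*((18 + 80) + 52) - 485 = (-√5*2)*(98 + 52) - 485 = -2*√5*150 - 485 = -300*√5 - 485 = -485 - 300*√5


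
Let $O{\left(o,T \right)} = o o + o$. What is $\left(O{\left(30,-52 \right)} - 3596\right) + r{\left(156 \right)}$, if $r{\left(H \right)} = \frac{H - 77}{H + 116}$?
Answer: $- \frac{725073}{272} \approx -2665.7$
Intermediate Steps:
$O{\left(o,T \right)} = o + o^{2}$ ($O{\left(o,T \right)} = o^{2} + o = o + o^{2}$)
$r{\left(H \right)} = \frac{-77 + H}{116 + H}$
$\left(O{\left(30,-52 \right)} - 3596\right) + r{\left(156 \right)} = \left(30 \left(1 + 30\right) - 3596\right) + \frac{-77 + 156}{116 + 156} = \left(30 \cdot 31 - 3596\right) + \frac{1}{272} \cdot 79 = \left(930 - 3596\right) + \frac{1}{272} \cdot 79 = -2666 + \frac{79}{272} = - \frac{725073}{272}$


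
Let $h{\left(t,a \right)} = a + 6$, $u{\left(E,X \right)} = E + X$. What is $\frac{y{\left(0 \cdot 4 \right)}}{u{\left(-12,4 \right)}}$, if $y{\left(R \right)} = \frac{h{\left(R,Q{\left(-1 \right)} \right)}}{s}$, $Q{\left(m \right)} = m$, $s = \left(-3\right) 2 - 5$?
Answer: $\frac{5}{88} \approx 0.056818$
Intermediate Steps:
$s = -11$ ($s = -6 - 5 = -11$)
$h{\left(t,a \right)} = 6 + a$
$y{\left(R \right)} = - \frac{5}{11}$ ($y{\left(R \right)} = \frac{6 - 1}{-11} = 5 \left(- \frac{1}{11}\right) = - \frac{5}{11}$)
$\frac{y{\left(0 \cdot 4 \right)}}{u{\left(-12,4 \right)}} = - \frac{5}{11 \left(-12 + 4\right)} = - \frac{5}{11 \left(-8\right)} = \left(- \frac{5}{11}\right) \left(- \frac{1}{8}\right) = \frac{5}{88}$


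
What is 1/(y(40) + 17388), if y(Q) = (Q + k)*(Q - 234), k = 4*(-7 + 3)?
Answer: 1/12732 ≈ 7.8542e-5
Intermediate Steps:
k = -16 (k = 4*(-4) = -16)
y(Q) = (-234 + Q)*(-16 + Q) (y(Q) = (Q - 16)*(Q - 234) = (-16 + Q)*(-234 + Q) = (-234 + Q)*(-16 + Q))
1/(y(40) + 17388) = 1/((3744 + 40² - 250*40) + 17388) = 1/((3744 + 1600 - 10000) + 17388) = 1/(-4656 + 17388) = 1/12732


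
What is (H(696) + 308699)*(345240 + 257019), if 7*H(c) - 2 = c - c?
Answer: 185916923115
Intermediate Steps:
H(c) = 2/7 (H(c) = 2/7 + (c - c)/7 = 2/7 + (1/7)*0 = 2/7 + 0 = 2/7)
(H(696) + 308699)*(345240 + 257019) = (2/7 + 308699)*(345240 + 257019) = (2160895/7)*602259 = 185916923115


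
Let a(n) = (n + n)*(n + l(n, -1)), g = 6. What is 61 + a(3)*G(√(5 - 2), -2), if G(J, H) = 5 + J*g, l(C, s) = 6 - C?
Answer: 241 + 216*√3 ≈ 615.12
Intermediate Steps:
G(J, H) = 5 + 6*J (G(J, H) = 5 + J*6 = 5 + 6*J)
a(n) = 12*n (a(n) = (n + n)*(n + (6 - n)) = (2*n)*6 = 12*n)
61 + a(3)*G(√(5 - 2), -2) = 61 + (12*3)*(5 + 6*√(5 - 2)) = 61 + 36*(5 + 6*√3) = 61 + (180 + 216*√3) = 241 + 216*√3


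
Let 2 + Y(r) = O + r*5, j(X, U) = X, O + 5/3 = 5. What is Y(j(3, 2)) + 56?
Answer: 217/3 ≈ 72.333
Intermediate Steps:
O = 10/3 (O = -5/3 + 5 = 10/3 ≈ 3.3333)
Y(r) = 4/3 + 5*r (Y(r) = -2 + (10/3 + r*5) = -2 + (10/3 + 5*r) = 4/3 + 5*r)
Y(j(3, 2)) + 56 = (4/3 + 5*3) + 56 = (4/3 + 15) + 56 = 49/3 + 56 = 217/3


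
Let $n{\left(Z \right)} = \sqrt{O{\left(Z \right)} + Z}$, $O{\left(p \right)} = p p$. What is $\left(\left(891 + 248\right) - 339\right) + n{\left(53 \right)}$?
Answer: $800 + 3 \sqrt{318} \approx 853.5$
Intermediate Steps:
$O{\left(p \right)} = p^{2}$
$n{\left(Z \right)} = \sqrt{Z + Z^{2}}$ ($n{\left(Z \right)} = \sqrt{Z^{2} + Z} = \sqrt{Z + Z^{2}}$)
$\left(\left(891 + 248\right) - 339\right) + n{\left(53 \right)} = \left(\left(891 + 248\right) - 339\right) + \sqrt{53 \left(1 + 53\right)} = \left(1139 - 339\right) + \sqrt{53 \cdot 54} = 800 + \sqrt{2862} = 800 + 3 \sqrt{318}$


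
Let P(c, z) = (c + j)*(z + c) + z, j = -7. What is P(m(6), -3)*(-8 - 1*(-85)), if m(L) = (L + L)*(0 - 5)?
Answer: 324786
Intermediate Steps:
m(L) = -10*L (m(L) = (2*L)*(-5) = -10*L)
P(c, z) = z + (-7 + c)*(c + z) (P(c, z) = (c - 7)*(z + c) + z = (-7 + c)*(c + z) + z = z + (-7 + c)*(c + z))
P(m(6), -3)*(-8 - 1*(-85)) = ((-10*6)² - (-70)*6 - 6*(-3) - 10*6*(-3))*(-8 - 1*(-85)) = ((-60)² - 7*(-60) + 18 - 60*(-3))*(-8 + 85) = (3600 + 420 + 18 + 180)*77 = 4218*77 = 324786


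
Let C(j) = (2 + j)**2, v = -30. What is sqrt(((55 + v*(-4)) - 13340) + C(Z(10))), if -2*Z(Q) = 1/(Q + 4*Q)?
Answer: I*sqrt(131610399)/100 ≈ 114.72*I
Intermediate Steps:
Z(Q) = -1/(10*Q) (Z(Q) = -1/(2*(Q + 4*Q)) = -1/(5*Q)/2 = -1/(10*Q))
sqrt(((55 + v*(-4)) - 13340) + C(Z(10))) = sqrt(((55 - 30*(-4)) - 13340) + (2 - 1/10/10)**2) = sqrt(((55 + 120) - 13340) + (2 - 1/10*1/10)**2) = sqrt((175 - 13340) + (2 - 1/100)**2) = sqrt(-13165 + (199/100)**2) = sqrt(-13165 + 39601/10000) = sqrt(-131610399/10000) = I*sqrt(131610399)/100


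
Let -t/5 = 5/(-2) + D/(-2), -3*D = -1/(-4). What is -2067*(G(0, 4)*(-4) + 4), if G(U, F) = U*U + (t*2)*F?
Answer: 804752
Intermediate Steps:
D = -1/12 (D = -(-1)/(3*(-4)) = -(-1)*(-1)/(3*4) = -⅓*¼ = -1/12 ≈ -0.083333)
t = 295/24 (t = -5*(5/(-2) - 1/12/(-2)) = -5*(5*(-½) - 1/12*(-½)) = -5*(-5/2 + 1/24) = -5*(-59/24) = 295/24 ≈ 12.292)
G(U, F) = U² + 295*F/12 (G(U, F) = U*U + ((295/24)*2)*F = U² + 295*F/12)
-2067*(G(0, 4)*(-4) + 4) = -2067*((0² + (295/12)*4)*(-4) + 4) = -2067*((0 + 295/3)*(-4) + 4) = -2067*((295/3)*(-4) + 4) = -2067*(-1180/3 + 4) = -2067*(-1168/3) = 804752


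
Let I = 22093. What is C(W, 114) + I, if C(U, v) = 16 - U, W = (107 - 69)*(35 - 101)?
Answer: 24617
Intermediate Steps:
W = -2508 (W = 38*(-66) = -2508)
C(W, 114) + I = (16 - 1*(-2508)) + 22093 = (16 + 2508) + 22093 = 2524 + 22093 = 24617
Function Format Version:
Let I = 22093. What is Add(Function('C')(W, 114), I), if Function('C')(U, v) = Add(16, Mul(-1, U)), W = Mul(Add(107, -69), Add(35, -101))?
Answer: 24617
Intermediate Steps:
W = -2508 (W = Mul(38, -66) = -2508)
Add(Function('C')(W, 114), I) = Add(Add(16, Mul(-1, -2508)), 22093) = Add(Add(16, 2508), 22093) = Add(2524, 22093) = 24617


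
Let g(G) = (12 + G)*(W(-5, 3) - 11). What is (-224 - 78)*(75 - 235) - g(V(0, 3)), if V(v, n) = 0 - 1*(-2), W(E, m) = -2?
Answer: 48502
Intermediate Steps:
V(v, n) = 2 (V(v, n) = 0 + 2 = 2)
g(G) = -156 - 13*G (g(G) = (12 + G)*(-2 - 11) = (12 + G)*(-13) = -156 - 13*G)
(-224 - 78)*(75 - 235) - g(V(0, 3)) = (-224 - 78)*(75 - 235) - (-156 - 13*2) = -302*(-160) - (-156 - 26) = 48320 - 1*(-182) = 48320 + 182 = 48502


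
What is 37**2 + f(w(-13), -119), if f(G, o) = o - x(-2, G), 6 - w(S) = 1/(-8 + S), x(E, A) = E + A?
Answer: 26165/21 ≈ 1246.0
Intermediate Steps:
x(E, A) = A + E
w(S) = 6 - 1/(-8 + S)
f(G, o) = 2 + o - G (f(G, o) = o - (G - 2) = o - (-2 + G) = o + (2 - G) = 2 + o - G)
37**2 + f(w(-13), -119) = 37**2 + (2 - 119 - (-49 + 6*(-13))/(-8 - 13)) = 1369 + (2 - 119 - (-49 - 78)/(-21)) = 1369 + (2 - 119 - (-1)*(-127)/21) = 1369 + (2 - 119 - 1*127/21) = 1369 + (2 - 119 - 127/21) = 1369 - 2584/21 = 26165/21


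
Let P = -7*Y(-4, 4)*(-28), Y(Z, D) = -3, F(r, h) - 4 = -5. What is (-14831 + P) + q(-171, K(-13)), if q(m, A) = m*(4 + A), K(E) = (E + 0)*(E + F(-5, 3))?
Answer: -47225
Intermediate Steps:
F(r, h) = -1 (F(r, h) = 4 - 5 = -1)
K(E) = E*(-1 + E) (K(E) = (E + 0)*(E - 1) = E*(-1 + E))
P = -588 (P = -7*(-3)*(-28) = 21*(-28) = -588)
(-14831 + P) + q(-171, K(-13)) = (-14831 - 588) - 171*(4 - 13*(-1 - 13)) = -15419 - 171*(4 - 13*(-14)) = -15419 - 171*(4 + 182) = -15419 - 171*186 = -15419 - 31806 = -47225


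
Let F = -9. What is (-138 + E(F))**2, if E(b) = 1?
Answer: 18769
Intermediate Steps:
(-138 + E(F))**2 = (-138 + 1)**2 = (-137)**2 = 18769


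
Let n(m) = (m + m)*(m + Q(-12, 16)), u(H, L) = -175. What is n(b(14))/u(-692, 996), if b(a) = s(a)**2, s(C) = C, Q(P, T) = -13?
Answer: -10248/25 ≈ -409.92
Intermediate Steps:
b(a) = a**2
n(m) = 2*m*(-13 + m) (n(m) = (m + m)*(m - 13) = (2*m)*(-13 + m) = 2*m*(-13 + m))
n(b(14))/u(-692, 996) = (2*14**2*(-13 + 14**2))/(-175) = (2*196*(-13 + 196))*(-1/175) = (2*196*183)*(-1/175) = 71736*(-1/175) = -10248/25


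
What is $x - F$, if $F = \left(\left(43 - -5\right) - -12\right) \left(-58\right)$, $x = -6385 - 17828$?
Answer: $-20733$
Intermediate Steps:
$x = -24213$ ($x = -6385 - 17828 = -24213$)
$F = -3480$ ($F = \left(\left(43 + 5\right) + 12\right) \left(-58\right) = \left(48 + 12\right) \left(-58\right) = 60 \left(-58\right) = -3480$)
$x - F = -24213 - -3480 = -24213 + 3480 = -20733$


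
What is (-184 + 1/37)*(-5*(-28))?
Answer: -952980/37 ≈ -25756.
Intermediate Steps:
(-184 + 1/37)*(-5*(-28)) = (-184 + 1/37)*140 = -6807/37*140 = -952980/37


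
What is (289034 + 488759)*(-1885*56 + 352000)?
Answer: 191679306920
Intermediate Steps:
(289034 + 488759)*(-1885*56 + 352000) = 777793*(-105560 + 352000) = 777793*246440 = 191679306920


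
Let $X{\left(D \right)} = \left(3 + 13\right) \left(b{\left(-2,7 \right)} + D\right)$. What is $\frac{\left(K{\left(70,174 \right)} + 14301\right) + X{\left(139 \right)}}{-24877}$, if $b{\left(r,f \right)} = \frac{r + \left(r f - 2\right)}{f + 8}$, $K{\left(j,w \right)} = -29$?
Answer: $- \frac{82384}{124385} \approx -0.66233$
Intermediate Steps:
$b{\left(r,f \right)} = \frac{-2 + r + f r}{8 + f}$ ($b{\left(r,f \right)} = \frac{r + \left(f r - 2\right)}{8 + f} = \frac{r + \left(-2 + f r\right)}{8 + f} = \frac{-2 + r + f r}{8 + f}$)
$X{\left(D \right)} = - \frac{96}{5} + 16 D$ ($X{\left(D \right)} = \left(3 + 13\right) \left(\frac{-2 - 2 + 7 \left(-2\right)}{8 + 7} + D\right) = 16 \left(\frac{-2 - 2 - 14}{15} + D\right) = 16 \left(\frac{1}{15} \left(-18\right) + D\right) = 16 \left(- \frac{6}{5} + D\right) = - \frac{96}{5} + 16 D$)
$\frac{\left(K{\left(70,174 \right)} + 14301\right) + X{\left(139 \right)}}{-24877} = \frac{\left(-29 + 14301\right) + \left(- \frac{96}{5} + 16 \cdot 139\right)}{-24877} = \left(14272 + \left(- \frac{96}{5} + 2224\right)\right) \left(- \frac{1}{24877}\right) = \left(14272 + \frac{11024}{5}\right) \left(- \frac{1}{24877}\right) = \frac{82384}{5} \left(- \frac{1}{24877}\right) = - \frac{82384}{124385}$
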